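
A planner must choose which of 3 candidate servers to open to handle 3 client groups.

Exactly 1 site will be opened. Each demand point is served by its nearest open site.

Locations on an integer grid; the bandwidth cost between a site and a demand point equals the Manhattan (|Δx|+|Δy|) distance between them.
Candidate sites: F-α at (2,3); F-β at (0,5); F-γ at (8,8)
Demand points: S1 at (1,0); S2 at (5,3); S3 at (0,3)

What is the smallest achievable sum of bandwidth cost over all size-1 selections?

Open {F-α}.
  S1→F-α 4, S2→F-α 3, S3→F-α 2  ⇒ total 9.
Compare {F-β}: total 15.
Compare {F-γ}: total 36.

9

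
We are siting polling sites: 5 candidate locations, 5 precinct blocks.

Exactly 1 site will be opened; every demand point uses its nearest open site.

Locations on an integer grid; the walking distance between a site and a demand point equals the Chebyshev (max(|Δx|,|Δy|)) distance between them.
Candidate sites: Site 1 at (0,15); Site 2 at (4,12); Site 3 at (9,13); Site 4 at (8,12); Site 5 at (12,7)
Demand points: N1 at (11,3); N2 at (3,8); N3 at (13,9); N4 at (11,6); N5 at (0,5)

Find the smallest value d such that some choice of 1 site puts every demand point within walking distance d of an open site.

Open {Site 2}.
  Farthest demand point is N1 at walking distance 9 (to Site 2); all others are ≤ 9.
With {Site 4} the worst case is 9.
With {Site 3} the worst case is 10.
No size-1 selection achieves below 9.

9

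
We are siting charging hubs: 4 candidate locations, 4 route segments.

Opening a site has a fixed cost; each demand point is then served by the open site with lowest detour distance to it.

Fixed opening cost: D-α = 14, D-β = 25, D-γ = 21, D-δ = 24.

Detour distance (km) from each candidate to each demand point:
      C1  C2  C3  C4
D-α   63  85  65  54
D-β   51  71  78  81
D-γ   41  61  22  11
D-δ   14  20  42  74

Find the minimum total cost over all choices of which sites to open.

112

Open {D-γ, D-δ}: assign each demand point to its cheapest open site.
  C1→D-δ 14, C2→D-δ 20, C3→D-γ 22, C4→D-γ 11
  detour distance 67, fixed 45 → total 112.
Compare {D-α, D-γ, D-δ}: detour distance 67 + fixed 59 = 126.
Compare {D-β, D-γ, D-δ}: detour distance 67 + fixed 70 = 137.
Compare {D-α, D-β, D-γ, D-δ}: detour distance 67 + fixed 84 = 151.
All other subsets cost ≥ 126. Minimum total cost: 112.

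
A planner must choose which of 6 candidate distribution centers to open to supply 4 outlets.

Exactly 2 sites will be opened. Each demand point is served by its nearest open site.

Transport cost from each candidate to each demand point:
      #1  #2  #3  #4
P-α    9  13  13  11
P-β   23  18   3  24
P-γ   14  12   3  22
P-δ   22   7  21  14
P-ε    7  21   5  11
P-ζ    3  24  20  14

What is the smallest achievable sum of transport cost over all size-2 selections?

Open {P-δ, P-ε}.
  #1→P-ε 7, #2→P-δ 7, #3→P-ε 5, #4→P-ε 11  ⇒ total 30.
Compare {P-γ, P-ζ}: total 32.
Compare {P-γ, P-ε}: total 33.
No size-2 selection does better; minimum is 30.

30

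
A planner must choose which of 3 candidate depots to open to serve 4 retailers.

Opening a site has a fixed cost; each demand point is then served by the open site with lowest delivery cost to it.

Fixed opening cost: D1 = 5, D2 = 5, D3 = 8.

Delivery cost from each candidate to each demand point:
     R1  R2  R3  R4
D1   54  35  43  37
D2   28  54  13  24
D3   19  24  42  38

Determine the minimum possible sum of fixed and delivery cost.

Open {D2, D3}: assign each demand point to its cheapest open site.
  R1→D3 19, R2→D3 24, R3→D2 13, R4→D2 24
  delivery cost 80, fixed 13 → total 93.
Compare {D1, D2, D3}: delivery cost 80 + fixed 18 = 98.
Compare {D1, D2}: delivery cost 100 + fixed 10 = 110.
Compare {D2}: delivery cost 119 + fixed 5 = 124.
All other subsets cost ≥ 98. Minimum total cost: 93.

93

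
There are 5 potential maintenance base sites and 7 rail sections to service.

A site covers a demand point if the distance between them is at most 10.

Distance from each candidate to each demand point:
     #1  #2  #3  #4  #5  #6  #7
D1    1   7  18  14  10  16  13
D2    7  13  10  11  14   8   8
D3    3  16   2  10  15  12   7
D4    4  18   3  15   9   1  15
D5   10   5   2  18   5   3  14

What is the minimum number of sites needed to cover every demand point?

2

Coverage sets (demand points within 10 of each site):
  D1: {#1, #2, #5}
  D2: {#1, #3, #6, #7}
  D3: {#1, #3, #4, #7}
  D4: {#1, #3, #5, #6}
  D5: {#1, #2, #3, #5, #6}
No single site covers all 7 demand points.
But {D3, D5} covers everything, so the minimum is 2.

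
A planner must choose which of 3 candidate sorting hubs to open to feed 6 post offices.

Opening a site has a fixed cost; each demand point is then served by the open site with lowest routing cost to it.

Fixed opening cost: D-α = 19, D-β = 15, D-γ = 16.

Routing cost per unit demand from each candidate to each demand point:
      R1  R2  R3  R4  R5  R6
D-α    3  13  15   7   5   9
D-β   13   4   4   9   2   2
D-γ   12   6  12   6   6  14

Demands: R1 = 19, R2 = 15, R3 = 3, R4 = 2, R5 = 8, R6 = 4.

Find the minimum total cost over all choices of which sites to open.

Open {D-α, D-β}: assign each demand point to its cheapest open site.
  R1→D-α 19×3=57, R2→D-β 15×4=60, R3→D-β 3×4=12, R4→D-α 2×7=14, R5→D-β 8×2=16, R6→D-β 4×2=8
  routing cost 167, fixed 34 → total 201.
Compare {D-α, D-β, D-γ}: routing cost 165 + fixed 50 = 215.
Compare {D-α, D-γ}: routing cost 271 + fixed 35 = 306.
Compare {D-β, D-γ}: routing cost 336 + fixed 31 = 367.
All other subsets cost ≥ 215. Minimum total cost: 201.

201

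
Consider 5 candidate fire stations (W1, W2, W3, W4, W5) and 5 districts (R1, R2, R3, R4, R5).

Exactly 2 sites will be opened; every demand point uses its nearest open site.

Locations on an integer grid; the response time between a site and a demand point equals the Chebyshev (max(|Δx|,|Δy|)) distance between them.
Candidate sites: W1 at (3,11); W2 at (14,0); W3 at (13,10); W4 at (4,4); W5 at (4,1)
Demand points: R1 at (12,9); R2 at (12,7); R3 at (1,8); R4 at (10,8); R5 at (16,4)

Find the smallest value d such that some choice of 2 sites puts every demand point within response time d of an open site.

Open {W1, W3}.
  Farthest demand point is R5 at response time 6 (to W3); all others are ≤ 6.
With {W3, W4} the worst case is 6.
With {W3, W5} the worst case is 7.
No size-2 selection achieves below 6.

6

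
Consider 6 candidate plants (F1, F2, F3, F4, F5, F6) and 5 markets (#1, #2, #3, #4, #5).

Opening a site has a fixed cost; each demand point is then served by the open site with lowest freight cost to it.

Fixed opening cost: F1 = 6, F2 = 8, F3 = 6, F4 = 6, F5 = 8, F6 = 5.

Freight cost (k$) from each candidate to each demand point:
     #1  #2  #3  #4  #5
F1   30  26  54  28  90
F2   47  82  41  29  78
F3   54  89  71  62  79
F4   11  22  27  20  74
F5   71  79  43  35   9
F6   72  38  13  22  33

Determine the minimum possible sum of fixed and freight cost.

94

Open {F4, F5, F6}: assign each demand point to its cheapest open site.
  #1→F4 11, #2→F4 22, #3→F6 13, #4→F4 20, #5→F5 9
  freight cost 75, fixed 19 → total 94.
Compare {F1, F4, F5, F6}: freight cost 75 + fixed 25 = 100.
Compare {F3, F4, F5, F6}: freight cost 75 + fixed 25 = 100.
Compare {F2, F4, F5, F6}: freight cost 75 + fixed 27 = 102.
All other subsets cost ≥ 100. Minimum total cost: 94.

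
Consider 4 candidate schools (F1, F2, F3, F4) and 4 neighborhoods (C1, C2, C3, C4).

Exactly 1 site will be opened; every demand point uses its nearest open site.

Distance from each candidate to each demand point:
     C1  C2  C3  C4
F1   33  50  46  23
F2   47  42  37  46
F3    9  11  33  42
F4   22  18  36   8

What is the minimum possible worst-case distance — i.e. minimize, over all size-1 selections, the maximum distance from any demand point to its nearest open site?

36

Open {F4}.
  Farthest demand point is C3 at distance 36 (to F4); all others are ≤ 36.
With {F3} the worst case is 42.
With {F2} the worst case is 47.
No size-1 selection achieves below 36.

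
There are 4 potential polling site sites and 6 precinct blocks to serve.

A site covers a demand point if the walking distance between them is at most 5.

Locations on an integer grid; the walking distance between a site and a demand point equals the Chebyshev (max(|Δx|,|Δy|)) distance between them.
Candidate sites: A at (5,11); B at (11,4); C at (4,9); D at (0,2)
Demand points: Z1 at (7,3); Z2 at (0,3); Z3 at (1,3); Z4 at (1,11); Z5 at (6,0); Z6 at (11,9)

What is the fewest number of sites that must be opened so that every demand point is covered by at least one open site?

Coverage sets (demand points within 5 of each site):
  A: {Z4}
  B: {Z1, Z5, Z6}
  C: {Z4}
  D: {Z2, Z3}
No 2 sites suffice: every size-2 union leaves at least one demand point uncovered.
But {A, B, D} covers everything, so the minimum is 3.

3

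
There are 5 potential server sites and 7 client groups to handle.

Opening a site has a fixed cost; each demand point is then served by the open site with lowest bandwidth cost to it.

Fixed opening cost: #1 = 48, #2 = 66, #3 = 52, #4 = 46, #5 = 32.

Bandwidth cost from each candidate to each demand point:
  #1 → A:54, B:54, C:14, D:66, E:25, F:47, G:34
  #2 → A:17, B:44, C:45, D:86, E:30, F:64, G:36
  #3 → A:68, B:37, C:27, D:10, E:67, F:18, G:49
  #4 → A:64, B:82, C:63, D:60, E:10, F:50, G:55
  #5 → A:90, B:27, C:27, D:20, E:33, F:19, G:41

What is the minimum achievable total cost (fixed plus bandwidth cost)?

Open {#1, #5}: assign each demand point to its cheapest open site.
  A→#1 54, B→#5 27, C→#1 14, D→#5 20, E→#1 25, F→#5 19, G→#1 34
  bandwidth cost 193, fixed 80 → total 273.
Compare {#2, #5}: bandwidth cost 176 + fixed 98 = 274.
Compare {#4, #5}: bandwidth cost 208 + fixed 78 = 286.
Compare {#5}: bandwidth cost 257 + fixed 32 = 289.
All other subsets cost ≥ 274. Minimum total cost: 273.

273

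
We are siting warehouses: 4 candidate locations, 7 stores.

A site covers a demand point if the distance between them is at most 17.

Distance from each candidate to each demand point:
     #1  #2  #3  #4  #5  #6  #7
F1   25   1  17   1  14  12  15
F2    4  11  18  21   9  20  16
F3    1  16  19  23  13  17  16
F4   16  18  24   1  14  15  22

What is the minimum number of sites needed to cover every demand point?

2

Coverage sets (demand points within 17 of each site):
  F1: {#2, #3, #4, #5, #6, #7}
  F2: {#1, #2, #5, #7}
  F3: {#1, #2, #5, #6, #7}
  F4: {#1, #4, #5, #6}
No single site covers all 7 demand points.
But {F1, F2} covers everything, so the minimum is 2.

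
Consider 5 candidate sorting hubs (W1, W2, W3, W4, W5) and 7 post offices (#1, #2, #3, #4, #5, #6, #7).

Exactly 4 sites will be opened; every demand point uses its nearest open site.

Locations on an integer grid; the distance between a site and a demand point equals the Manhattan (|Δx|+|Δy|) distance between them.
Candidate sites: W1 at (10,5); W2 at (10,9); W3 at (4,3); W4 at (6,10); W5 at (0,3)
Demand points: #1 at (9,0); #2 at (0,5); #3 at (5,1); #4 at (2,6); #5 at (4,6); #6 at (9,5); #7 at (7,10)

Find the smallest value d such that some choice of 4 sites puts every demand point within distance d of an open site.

Open {W1, W2, W3, W4}.
  Farthest demand point is #1 at distance 6 (to W1); all others are ≤ 6.
With {W1, W2, W3, W5} the worst case is 6.
With {W1, W3, W4, W5} the worst case is 6.
No size-4 selection achieves below 6.

6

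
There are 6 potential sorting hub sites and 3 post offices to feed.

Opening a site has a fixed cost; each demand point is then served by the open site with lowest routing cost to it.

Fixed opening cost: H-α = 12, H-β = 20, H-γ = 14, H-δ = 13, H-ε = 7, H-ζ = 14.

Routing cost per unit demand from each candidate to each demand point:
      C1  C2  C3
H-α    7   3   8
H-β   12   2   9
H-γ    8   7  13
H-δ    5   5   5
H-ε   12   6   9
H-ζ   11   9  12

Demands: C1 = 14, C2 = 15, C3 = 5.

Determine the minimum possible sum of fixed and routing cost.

158

Open {H-β, H-δ}: assign each demand point to its cheapest open site.
  C1→H-δ 14×5=70, C2→H-β 15×2=30, C3→H-δ 5×5=25
  routing cost 125, fixed 33 → total 158.
Compare {H-α, H-δ}: routing cost 140 + fixed 25 = 165.
Compare {H-β, H-δ, H-ε}: routing cost 125 + fixed 40 = 165.
Compare {H-α, H-β, H-δ}: routing cost 125 + fixed 45 = 170.
All other subsets cost ≥ 165. Minimum total cost: 158.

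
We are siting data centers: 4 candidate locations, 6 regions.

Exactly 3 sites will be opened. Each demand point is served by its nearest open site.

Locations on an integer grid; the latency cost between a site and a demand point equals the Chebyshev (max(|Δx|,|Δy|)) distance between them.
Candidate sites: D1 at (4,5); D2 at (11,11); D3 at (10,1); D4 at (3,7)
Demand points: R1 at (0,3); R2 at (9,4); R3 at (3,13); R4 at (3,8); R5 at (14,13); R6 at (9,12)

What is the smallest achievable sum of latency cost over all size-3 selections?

19

Open {D2, D3, D4}.
  R1→D4 4, R2→D3 3, R3→D4 6, R4→D4 1, R5→D2 3, R6→D2 2  ⇒ total 19.
Compare {D1, D2, D4}: total 21.
Compare {D1, D2, D3}: total 23.
No size-3 selection does better; minimum is 19.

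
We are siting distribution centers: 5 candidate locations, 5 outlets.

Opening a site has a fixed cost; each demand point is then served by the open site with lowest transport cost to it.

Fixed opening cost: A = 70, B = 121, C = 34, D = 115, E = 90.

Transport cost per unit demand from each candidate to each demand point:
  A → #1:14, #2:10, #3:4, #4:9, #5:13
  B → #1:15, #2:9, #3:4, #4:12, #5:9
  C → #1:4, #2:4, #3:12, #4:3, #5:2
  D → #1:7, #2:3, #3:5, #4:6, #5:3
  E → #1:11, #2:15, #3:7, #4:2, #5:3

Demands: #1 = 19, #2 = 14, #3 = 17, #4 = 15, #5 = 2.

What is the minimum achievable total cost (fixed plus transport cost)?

Open {A, C}: assign each demand point to its cheapest open site.
  #1→C 19×4=76, #2→C 14×4=56, #3→A 17×4=68, #4→C 15×3=45, #5→C 2×2=4
  transport cost 249, fixed 104 → total 353.
Compare {C, D}: transport cost 252 + fixed 149 = 401.
Compare {B, C}: transport cost 249 + fixed 155 = 404.
Compare {C, E}: transport cost 285 + fixed 124 = 409.
All other subsets cost ≥ 401. Minimum total cost: 353.

353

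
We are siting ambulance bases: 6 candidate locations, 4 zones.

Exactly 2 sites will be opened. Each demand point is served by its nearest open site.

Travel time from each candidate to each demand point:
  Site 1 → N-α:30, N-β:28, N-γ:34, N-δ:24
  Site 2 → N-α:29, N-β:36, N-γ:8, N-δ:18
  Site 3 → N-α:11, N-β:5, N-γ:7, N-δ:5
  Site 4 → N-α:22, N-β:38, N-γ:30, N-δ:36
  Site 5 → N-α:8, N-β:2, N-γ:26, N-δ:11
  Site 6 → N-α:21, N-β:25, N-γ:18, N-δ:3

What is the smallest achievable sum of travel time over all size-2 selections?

Open {Site 3, Site 5}.
  N-α→Site 5 8, N-β→Site 5 2, N-γ→Site 3 7, N-δ→Site 3 5  ⇒ total 22.
Compare {Site 3, Site 6}: total 26.
Compare {Site 1, Site 3}: total 28.
No size-2 selection does better; minimum is 22.

22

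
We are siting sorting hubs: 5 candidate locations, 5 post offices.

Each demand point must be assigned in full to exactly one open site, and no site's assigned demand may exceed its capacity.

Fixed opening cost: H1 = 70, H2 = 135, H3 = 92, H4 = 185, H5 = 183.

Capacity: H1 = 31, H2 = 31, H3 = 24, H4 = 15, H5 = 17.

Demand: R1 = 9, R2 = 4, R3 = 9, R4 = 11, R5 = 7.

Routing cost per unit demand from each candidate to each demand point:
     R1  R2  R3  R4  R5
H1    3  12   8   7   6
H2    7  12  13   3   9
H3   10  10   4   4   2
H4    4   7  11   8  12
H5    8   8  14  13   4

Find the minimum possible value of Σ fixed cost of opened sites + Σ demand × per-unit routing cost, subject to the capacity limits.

Open {H1, H3}; cheapest assignment that respects the capacities:
  H1 (cap 31, load 16): R1, R5 — cost 9×3 + 7×6 = 69
  H3 (cap 24, load 24): R2, R3, R4 — cost 4×10 + 9×4 + 11×4 = 120
  Shipping 189, fixed 162 → total 351.
  Any other capacity-feasible assignment to {H1, H3} ships for at least 189.
Compare {H2, H3}: its best feasible assignment gives total 413.
Compare {H1, H2}: its best feasible assignment gives total 427.
Every other set of open sites that can feasibly serve all demand totals ≥ 413 even under its best assignment. Minimum: 351.

351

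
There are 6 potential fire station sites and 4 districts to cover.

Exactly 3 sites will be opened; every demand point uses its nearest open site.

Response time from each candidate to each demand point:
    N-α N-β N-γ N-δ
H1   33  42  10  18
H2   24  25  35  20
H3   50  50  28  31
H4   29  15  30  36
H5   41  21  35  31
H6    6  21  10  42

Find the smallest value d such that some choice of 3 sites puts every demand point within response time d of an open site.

Open {H1, H4, H6}.
  Farthest demand point is N-δ at response time 18 (to H1); all others are ≤ 18.
With {H2, H4, H6} the worst case is 20.
With {H1, H2, H6} the worst case is 21.
No size-3 selection achieves below 18.

18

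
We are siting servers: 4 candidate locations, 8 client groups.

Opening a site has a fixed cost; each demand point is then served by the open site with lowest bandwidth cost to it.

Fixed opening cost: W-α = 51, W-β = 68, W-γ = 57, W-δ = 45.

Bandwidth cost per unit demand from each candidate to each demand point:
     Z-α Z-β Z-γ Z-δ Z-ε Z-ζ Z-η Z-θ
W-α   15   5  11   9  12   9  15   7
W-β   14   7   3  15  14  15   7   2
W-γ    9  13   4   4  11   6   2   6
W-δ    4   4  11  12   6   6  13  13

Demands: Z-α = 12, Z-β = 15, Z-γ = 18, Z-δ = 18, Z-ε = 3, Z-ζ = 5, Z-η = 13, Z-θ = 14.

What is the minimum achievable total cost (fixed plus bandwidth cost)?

Open {W-β, W-γ, W-δ}: assign each demand point to its cheapest open site.
  Z-α→W-δ 12×4=48, Z-β→W-δ 15×4=60, Z-γ→W-β 18×3=54, Z-δ→W-γ 18×4=72, Z-ε→W-δ 3×6=18, Z-ζ→W-γ 5×6=30, Z-η→W-γ 13×2=26, Z-θ→W-β 14×2=28
  bandwidth cost 336, fixed 170 → total 506.
Compare {W-γ, W-δ}: bandwidth cost 410 + fixed 102 = 512.
Compare {W-α, W-β, W-γ, W-δ}: bandwidth cost 336 + fixed 221 = 557.
Compare {W-α, W-γ, W-δ}: bandwidth cost 410 + fixed 153 = 563.
All other subsets cost ≥ 512. Minimum total cost: 506.

506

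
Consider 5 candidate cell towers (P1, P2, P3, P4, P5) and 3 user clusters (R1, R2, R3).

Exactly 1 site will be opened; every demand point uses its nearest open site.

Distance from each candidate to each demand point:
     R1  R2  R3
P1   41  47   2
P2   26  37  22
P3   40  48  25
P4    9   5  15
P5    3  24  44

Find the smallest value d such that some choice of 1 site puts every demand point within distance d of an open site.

15

Open {P4}.
  Farthest demand point is R3 at distance 15 (to P4); all others are ≤ 15.
With {P2} the worst case is 37.
With {P5} the worst case is 44.
No size-1 selection achieves below 15.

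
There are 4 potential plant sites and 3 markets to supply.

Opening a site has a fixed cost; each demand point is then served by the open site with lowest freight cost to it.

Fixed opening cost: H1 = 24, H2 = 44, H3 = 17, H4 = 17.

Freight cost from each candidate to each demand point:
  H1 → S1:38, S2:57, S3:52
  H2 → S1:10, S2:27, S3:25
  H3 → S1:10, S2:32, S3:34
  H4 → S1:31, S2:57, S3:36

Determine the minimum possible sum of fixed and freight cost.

93

Open {H3}: assign each demand point to its cheapest open site.
  S1→H3 10, S2→H3 32, S3→H3 34
  freight cost 76, fixed 17 → total 93.
Compare {H2}: freight cost 62 + fixed 44 = 106.
Compare {H3, H4}: freight cost 76 + fixed 34 = 110.
Compare {H1, H3}: freight cost 76 + fixed 41 = 117.
All other subsets cost ≥ 106. Minimum total cost: 93.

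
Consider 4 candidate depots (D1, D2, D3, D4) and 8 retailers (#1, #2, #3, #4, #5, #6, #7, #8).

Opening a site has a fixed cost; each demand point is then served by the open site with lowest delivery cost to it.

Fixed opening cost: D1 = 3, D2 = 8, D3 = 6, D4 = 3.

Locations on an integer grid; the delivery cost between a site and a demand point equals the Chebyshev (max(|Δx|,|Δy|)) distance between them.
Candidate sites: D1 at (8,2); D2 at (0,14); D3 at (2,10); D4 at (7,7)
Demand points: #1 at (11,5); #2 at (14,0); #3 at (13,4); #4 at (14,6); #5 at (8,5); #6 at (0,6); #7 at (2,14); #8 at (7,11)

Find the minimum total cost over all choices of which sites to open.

Open {D1, D3}: assign each demand point to its cheapest open site.
  #1→D1 3, #2→D1 6, #3→D1 5, #4→D1 6, #5→D1 3, #6→D3 4, #7→D3 4, #8→D3 5
  delivery cost 36, fixed 9 → total 45.
Compare {D1, D4}: delivery cost 40 + fixed 6 = 46.
Compare {D1, D3, D4}: delivery cost 34 + fixed 12 = 46.
Compare {D4}: delivery cost 44 + fixed 3 = 47.
All other subsets cost ≥ 46. Minimum total cost: 45.

45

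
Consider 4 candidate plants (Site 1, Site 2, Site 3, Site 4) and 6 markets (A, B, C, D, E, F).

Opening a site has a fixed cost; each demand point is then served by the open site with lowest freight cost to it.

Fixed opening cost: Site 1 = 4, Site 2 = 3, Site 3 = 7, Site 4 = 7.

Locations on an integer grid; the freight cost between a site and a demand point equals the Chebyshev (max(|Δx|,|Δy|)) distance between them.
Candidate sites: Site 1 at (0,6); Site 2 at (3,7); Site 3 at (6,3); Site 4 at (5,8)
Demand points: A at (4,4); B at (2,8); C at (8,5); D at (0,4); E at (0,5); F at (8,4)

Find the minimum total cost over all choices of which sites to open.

22

Open {Site 1, Site 3}: assign each demand point to its cheapest open site.
  A→Site 3 2, B→Site 1 2, C→Site 3 2, D→Site 1 2, E→Site 1 1, F→Site 3 2
  freight cost 11, fixed 11 → total 22.
Compare {Site 2}: freight cost 20 + fixed 3 = 23.
Compare {Site 2, Site 3}: freight cost 13 + fixed 10 = 23.
Compare {Site 1, Site 2}: freight cost 17 + fixed 7 = 24.
All other subsets cost ≥ 23. Minimum total cost: 22.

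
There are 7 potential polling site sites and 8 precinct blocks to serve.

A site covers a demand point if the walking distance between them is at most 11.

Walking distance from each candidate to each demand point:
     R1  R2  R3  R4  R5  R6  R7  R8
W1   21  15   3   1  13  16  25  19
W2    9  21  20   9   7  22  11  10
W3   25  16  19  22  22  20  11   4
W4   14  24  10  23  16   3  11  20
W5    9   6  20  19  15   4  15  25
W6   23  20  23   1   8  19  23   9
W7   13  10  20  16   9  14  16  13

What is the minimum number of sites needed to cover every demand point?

Coverage sets (demand points within 11 of each site):
  W1: {R3, R4}
  W2: {R1, R4, R5, R7, R8}
  W3: {R7, R8}
  W4: {R3, R6, R7}
  W5: {R1, R2, R6}
  W6: {R4, R5, R8}
  W7: {R2, R5}
No 2 sites suffice: every size-2 union leaves at least one demand point uncovered.
But {W1, W2, W5} covers everything, so the minimum is 3.

3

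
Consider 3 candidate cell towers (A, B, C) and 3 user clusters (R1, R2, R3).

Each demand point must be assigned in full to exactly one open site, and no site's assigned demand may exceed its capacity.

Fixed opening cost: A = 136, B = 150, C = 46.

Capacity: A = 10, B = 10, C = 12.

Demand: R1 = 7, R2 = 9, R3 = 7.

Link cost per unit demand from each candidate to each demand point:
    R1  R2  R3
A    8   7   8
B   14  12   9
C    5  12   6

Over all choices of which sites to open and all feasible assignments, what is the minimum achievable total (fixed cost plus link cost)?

Open {A, B, C}; cheapest assignment that respects the capacities:
  A (cap 10, load 9): R2 — cost 9×7 = 63
  B (cap 10, load 7): R3 — cost 7×9 = 63
  C (cap 12, load 7): R1 — cost 7×5 = 35
  Shipping 161, fixed 332 → total 493.
  Any other capacity-feasible assignment to {A, B, C} ships for at least 161.
Total demand is 23 and no other set of sites has combined capacity ≥ 23, so {A, B, C} is the only feasible choice of open sites. Minimum: 493.

493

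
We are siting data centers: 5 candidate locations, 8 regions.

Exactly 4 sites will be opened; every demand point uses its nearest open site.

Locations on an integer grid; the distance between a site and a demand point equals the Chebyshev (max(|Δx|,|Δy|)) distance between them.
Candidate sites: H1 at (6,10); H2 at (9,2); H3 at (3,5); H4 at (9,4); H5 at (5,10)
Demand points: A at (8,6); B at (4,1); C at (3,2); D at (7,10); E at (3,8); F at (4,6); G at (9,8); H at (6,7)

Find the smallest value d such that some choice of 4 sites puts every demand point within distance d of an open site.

4

Open {H1, H2, H3, H4}.
  Farthest demand point is B at distance 4 (to H3); all others are ≤ 4.
With {H1, H2, H3, H5} the worst case is 4.
With {H1, H3, H4, H5} the worst case is 4.
No size-4 selection achieves below 4.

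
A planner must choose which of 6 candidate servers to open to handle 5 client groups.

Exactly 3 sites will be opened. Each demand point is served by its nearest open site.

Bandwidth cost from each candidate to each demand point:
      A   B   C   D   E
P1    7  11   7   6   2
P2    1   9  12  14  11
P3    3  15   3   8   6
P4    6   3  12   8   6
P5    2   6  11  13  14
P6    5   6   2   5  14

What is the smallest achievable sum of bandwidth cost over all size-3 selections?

16

Open {P1, P2, P6}.
  A→P2 1, B→P6 6, C→P6 2, D→P6 5, E→P1 2  ⇒ total 16.
Compare {P1, P3, P4}: total 17.
Compare {P1, P4, P6}: total 17.
No size-3 selection does better; minimum is 16.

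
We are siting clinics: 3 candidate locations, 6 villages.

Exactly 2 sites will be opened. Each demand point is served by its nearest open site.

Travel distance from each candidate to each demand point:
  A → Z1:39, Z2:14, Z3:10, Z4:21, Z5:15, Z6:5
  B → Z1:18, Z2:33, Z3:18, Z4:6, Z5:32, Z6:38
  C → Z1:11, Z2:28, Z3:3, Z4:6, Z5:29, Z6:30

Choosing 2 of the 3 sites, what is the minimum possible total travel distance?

54

Open {A, C}.
  Z1→C 11, Z2→A 14, Z3→C 3, Z4→C 6, Z5→A 15, Z6→A 5  ⇒ total 54.
Compare {A, B}: total 68.
Compare {B, C}: total 107.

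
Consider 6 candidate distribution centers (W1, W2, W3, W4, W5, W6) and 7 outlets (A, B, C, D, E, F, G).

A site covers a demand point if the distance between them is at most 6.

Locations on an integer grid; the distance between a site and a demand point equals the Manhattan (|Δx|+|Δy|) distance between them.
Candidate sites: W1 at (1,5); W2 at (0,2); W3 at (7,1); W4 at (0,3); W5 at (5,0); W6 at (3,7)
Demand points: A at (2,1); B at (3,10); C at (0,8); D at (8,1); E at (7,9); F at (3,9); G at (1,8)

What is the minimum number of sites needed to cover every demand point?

2

Coverage sets (demand points within 6 of each site):
  W1: {A, C, F, G}
  W2: {A, C}
  W3: {A, D}
  W4: {A, C, G}
  W5: {A, D}
  W6: {B, C, E, F, G}
No single site covers all 7 demand points.
But {W3, W6} covers everything, so the minimum is 2.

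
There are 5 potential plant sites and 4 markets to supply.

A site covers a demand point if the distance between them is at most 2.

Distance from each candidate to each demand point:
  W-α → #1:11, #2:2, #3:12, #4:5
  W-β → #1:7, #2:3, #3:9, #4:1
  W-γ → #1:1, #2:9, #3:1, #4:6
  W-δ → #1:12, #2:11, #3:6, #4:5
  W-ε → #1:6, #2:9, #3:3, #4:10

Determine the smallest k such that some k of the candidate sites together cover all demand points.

Coverage sets (demand points within 2 of each site):
  W-α: {#2}
  W-β: {#4}
  W-γ: {#1, #3}
  W-δ: {}
  W-ε: {}
No 2 sites suffice: every size-2 union leaves at least one demand point uncovered.
But {W-α, W-β, W-γ} covers everything, so the minimum is 3.

3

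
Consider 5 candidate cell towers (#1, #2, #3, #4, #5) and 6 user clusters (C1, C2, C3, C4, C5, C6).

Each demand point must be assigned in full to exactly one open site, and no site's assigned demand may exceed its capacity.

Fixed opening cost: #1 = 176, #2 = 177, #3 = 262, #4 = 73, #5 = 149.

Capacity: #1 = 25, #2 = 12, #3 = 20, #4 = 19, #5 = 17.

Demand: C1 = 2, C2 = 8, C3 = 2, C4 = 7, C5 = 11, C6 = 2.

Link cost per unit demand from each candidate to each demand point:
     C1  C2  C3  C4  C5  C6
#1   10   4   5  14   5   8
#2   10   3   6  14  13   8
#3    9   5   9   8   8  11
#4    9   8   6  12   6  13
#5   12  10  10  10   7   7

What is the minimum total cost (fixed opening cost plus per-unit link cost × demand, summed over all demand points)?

Open {#1, #4}; cheapest assignment that respects the capacities:
  #1 (cap 25, load 23): C2, C3, C5, C6 — cost 8×4 + 2×5 + 11×5 + 2×8 = 113
  #4 (cap 19, load 9): C1, C4 — cost 2×9 + 7×12 = 102
  Shipping 215, fixed 249 → total 464.
  Any other capacity-feasible assignment to {#1, #4} ships for at least 215.
Compare {#4, #5}: its best feasible assignment gives total 480.
Compare {#1, #5}: its best feasible assignment gives total 526.
Every other set of open sites that can feasibly serve all demand totals ≥ 480 even under its best assignment. Minimum: 464.

464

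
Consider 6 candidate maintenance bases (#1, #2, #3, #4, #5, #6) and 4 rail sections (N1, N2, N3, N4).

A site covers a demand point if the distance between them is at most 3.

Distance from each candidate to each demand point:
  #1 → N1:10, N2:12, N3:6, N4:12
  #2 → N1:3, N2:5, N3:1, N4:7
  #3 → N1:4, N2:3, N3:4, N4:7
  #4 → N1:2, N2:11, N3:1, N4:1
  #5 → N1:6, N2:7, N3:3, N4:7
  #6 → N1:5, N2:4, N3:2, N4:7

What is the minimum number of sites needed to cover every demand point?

Coverage sets (demand points within 3 of each site):
  #1: {}
  #2: {N1, N3}
  #3: {N2}
  #4: {N1, N3, N4}
  #5: {N3}
  #6: {N3}
No single site covers all 4 demand points.
But {#3, #4} covers everything, so the minimum is 2.

2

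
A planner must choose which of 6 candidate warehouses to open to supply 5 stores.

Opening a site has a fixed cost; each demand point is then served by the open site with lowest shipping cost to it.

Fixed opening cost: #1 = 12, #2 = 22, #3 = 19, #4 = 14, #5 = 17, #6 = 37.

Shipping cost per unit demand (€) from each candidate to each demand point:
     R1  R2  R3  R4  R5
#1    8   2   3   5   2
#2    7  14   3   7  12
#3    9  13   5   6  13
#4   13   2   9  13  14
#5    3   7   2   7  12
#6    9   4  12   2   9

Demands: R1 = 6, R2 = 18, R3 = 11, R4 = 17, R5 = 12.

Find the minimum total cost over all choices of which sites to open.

Open {#1, #5, #6}: assign each demand point to its cheapest open site.
  R1→#5 6×3=18, R2→#1 18×2=36, R3→#5 11×2=22, R4→#6 17×2=34, R5→#1 12×2=24
  shipping cost 134, fixed 66 → total 200.
Compare {#1, #5}: shipping cost 185 + fixed 29 = 214.
Compare {#1, #4, #5, #6}: shipping cost 134 + fixed 80 = 214.
Compare {#1, #3, #5, #6}: shipping cost 134 + fixed 85 = 219.
All other subsets cost ≥ 214. Minimum total cost: 200.

200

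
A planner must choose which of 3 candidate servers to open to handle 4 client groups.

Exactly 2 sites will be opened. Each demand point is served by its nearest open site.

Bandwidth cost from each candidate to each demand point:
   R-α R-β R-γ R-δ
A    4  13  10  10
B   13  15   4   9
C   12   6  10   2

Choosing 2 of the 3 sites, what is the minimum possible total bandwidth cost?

22

Open {A, C}.
  R-α→A 4, R-β→C 6, R-γ→A 10, R-δ→C 2  ⇒ total 22.
Compare {B, C}: total 24.
Compare {A, B}: total 30.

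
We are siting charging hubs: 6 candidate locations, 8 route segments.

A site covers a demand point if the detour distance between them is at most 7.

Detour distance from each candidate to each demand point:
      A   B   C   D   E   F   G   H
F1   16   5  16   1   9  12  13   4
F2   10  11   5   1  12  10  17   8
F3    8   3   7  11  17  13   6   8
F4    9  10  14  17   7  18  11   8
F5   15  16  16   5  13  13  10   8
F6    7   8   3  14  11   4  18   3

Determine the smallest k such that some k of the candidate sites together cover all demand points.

4

Coverage sets (demand points within 7 of each site):
  F1: {B, D, H}
  F2: {C, D}
  F3: {B, C, G}
  F4: {E}
  F5: {D}
  F6: {A, C, F, H}
No 3 sites suffice: every size-3 union leaves at least one demand point uncovered.
But {F1, F3, F4, F6} covers everything, so the minimum is 4.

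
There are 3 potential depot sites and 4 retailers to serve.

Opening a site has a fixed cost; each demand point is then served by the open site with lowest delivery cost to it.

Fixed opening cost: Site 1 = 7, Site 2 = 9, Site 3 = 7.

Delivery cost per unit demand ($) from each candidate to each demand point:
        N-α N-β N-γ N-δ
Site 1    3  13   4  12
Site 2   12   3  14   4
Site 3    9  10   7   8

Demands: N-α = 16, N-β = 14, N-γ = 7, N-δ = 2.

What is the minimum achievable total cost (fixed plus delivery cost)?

142

Open {Site 1, Site 2}: assign each demand point to its cheapest open site.
  N-α→Site 1 16×3=48, N-β→Site 2 14×3=42, N-γ→Site 1 7×4=28, N-δ→Site 2 2×4=8
  delivery cost 126, fixed 16 → total 142.
Compare {Site 1, Site 2, Site 3}: delivery cost 126 + fixed 23 = 149.
Compare {Site 1, Site 3}: delivery cost 232 + fixed 14 = 246.
Compare {Site 2, Site 3}: delivery cost 243 + fixed 16 = 259.
All other subsets cost ≥ 149. Minimum total cost: 142.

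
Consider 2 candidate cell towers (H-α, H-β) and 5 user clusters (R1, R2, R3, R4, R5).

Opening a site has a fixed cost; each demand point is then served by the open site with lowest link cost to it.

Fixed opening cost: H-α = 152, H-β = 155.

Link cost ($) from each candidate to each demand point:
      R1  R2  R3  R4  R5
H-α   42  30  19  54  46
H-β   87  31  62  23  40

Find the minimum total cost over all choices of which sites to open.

343

Open {H-α}: assign each demand point to its cheapest open site.
  R1→H-α 42, R2→H-α 30, R3→H-α 19, R4→H-α 54, R5→H-α 46
  link cost 191, fixed 152 → total 343.
Compare {H-β}: link cost 243 + fixed 155 = 398.
Compare {H-α, H-β}: link cost 154 + fixed 307 = 461.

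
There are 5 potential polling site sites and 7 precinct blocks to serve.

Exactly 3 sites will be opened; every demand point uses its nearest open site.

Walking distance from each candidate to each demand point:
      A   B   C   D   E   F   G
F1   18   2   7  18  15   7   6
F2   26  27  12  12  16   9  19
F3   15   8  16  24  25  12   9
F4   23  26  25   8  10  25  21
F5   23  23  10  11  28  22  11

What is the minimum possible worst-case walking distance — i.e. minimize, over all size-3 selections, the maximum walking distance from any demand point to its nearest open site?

Open {F1, F2, F3}.
  Farthest demand point is A at walking distance 15 (to F3); all others are ≤ 15.
With {F1, F3, F4} the worst case is 15.
With {F1, F3, F5} the worst case is 15.
No size-3 selection achieves below 15.

15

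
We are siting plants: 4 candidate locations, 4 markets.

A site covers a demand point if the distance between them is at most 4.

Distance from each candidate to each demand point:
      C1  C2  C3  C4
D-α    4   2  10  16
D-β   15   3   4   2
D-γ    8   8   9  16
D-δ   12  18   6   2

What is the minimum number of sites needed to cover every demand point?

Coverage sets (demand points within 4 of each site):
  D-α: {C1, C2}
  D-β: {C2, C3, C4}
  D-γ: {}
  D-δ: {C4}
No single site covers all 4 demand points.
But {D-α, D-β} covers everything, so the minimum is 2.

2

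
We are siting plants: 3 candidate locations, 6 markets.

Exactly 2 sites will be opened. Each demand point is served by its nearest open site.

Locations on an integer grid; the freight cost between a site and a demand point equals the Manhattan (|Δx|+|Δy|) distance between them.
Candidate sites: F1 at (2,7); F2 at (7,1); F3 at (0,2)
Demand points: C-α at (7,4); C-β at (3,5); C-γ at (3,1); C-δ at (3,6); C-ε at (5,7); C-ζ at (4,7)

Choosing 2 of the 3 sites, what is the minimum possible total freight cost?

Open {F1, F2}.
  C-α→F2 3, C-β→F1 3, C-γ→F2 4, C-δ→F1 2, C-ε→F1 3, C-ζ→F1 2  ⇒ total 17.
Compare {F1, F3}: total 22.
Compare {F2, F3}: total 37.

17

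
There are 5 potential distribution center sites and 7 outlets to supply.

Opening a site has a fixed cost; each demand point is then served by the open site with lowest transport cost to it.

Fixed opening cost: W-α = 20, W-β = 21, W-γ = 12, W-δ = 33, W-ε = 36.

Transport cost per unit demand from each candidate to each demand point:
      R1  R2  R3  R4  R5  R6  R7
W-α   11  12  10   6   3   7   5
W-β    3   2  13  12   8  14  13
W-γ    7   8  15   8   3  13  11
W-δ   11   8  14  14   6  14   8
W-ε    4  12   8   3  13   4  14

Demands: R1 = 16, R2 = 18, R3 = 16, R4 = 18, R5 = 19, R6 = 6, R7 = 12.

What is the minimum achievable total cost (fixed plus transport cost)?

484

Open {W-α, W-β, W-ε}: assign each demand point to its cheapest open site.
  R1→W-β 16×3=48, R2→W-β 18×2=36, R3→W-ε 16×8=128, R4→W-ε 18×3=54, R5→W-α 19×3=57, R6→W-ε 6×4=24, R7→W-α 12×5=60
  transport cost 407, fixed 77 → total 484.
Compare {W-α, W-β, W-γ, W-ε}: transport cost 407 + fixed 89 = 496.
Compare {W-α, W-β, W-δ, W-ε}: transport cost 407 + fixed 110 = 517.
Compare {W-α, W-β, W-γ, W-δ, W-ε}: transport cost 407 + fixed 122 = 529.
All other subsets cost ≥ 496. Minimum total cost: 484.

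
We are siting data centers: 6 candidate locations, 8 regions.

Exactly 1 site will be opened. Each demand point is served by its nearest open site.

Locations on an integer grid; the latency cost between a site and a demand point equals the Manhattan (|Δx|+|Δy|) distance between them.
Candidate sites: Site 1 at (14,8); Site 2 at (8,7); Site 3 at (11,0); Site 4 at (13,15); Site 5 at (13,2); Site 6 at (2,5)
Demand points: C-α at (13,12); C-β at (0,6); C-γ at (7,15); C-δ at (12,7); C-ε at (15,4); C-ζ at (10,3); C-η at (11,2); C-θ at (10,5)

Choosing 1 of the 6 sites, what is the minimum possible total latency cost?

60

Open {Site 2}.
  C-α→Site 2 10, C-β→Site 2 9, C-γ→Site 2 9, C-δ→Site 2 4, C-ε→Site 2 10, C-ζ→Site 2 6, C-η→Site 2 8, C-θ→Site 2 4  ⇒ total 60.
Compare {Site 1}: total 68.
Compare {Site 5}: total 68.
No size-1 selection does better; minimum is 60.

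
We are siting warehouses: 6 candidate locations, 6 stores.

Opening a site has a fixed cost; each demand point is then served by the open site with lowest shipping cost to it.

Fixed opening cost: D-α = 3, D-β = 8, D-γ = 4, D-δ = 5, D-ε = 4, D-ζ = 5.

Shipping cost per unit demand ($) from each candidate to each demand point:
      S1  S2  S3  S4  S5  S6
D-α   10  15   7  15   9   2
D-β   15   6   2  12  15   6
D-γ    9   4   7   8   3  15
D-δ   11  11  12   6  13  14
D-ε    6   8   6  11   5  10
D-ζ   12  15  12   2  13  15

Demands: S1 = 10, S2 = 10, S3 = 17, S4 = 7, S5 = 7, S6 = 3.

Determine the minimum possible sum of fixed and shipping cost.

Open {D-α, D-β, D-γ, D-ε, D-ζ}: assign each demand point to its cheapest open site.
  S1→D-ε 10×6=60, S2→D-γ 10×4=40, S3→D-β 17×2=34, S4→D-ζ 7×2=14, S5→D-γ 7×3=21, S6→D-α 3×2=6
  shipping cost 175, fixed 24 → total 199.
Compare {D-α, D-β, D-γ, D-δ, D-ε, D-ζ}: shipping cost 175 + fixed 29 = 204.
Compare {D-β, D-γ, D-ε, D-ζ}: shipping cost 187 + fixed 21 = 208.
Compare {D-β, D-γ, D-δ, D-ε, D-ζ}: shipping cost 187 + fixed 26 = 213.
All other subsets cost ≥ 204. Minimum total cost: 199.

199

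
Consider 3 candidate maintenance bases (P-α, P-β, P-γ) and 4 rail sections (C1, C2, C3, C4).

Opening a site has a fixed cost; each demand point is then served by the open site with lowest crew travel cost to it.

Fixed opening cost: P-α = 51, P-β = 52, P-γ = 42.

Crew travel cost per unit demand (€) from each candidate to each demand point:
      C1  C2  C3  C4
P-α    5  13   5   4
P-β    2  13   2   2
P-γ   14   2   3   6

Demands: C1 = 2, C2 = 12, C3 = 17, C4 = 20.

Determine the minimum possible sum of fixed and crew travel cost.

Open {P-β, P-γ}: assign each demand point to its cheapest open site.
  C1→P-β 2×2=4, C2→P-γ 12×2=24, C3→P-β 17×2=34, C4→P-β 20×2=40
  crew travel cost 102, fixed 94 → total 196.
Compare {P-α, P-β, P-γ}: crew travel cost 102 + fixed 145 = 247.
Compare {P-α, P-γ}: crew travel cost 165 + fixed 93 = 258.
Compare {P-γ}: crew travel cost 223 + fixed 42 = 265.
All other subsets cost ≥ 247. Minimum total cost: 196.

196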